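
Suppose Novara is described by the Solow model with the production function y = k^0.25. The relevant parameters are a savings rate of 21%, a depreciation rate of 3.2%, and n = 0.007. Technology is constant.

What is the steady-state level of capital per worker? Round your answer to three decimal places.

k* = 9.438

At the steady state, Δk = 0, so s·k^α = (n + δ)·k.
Rearranging, k^(1−α) = s / (n + δ).
k^0.75 = 0.21 / (0.007 + 0.032) = 0.21 / 0.039 = 5.3846
k* = 5.3846^(1/0.75) ≈ 9.4378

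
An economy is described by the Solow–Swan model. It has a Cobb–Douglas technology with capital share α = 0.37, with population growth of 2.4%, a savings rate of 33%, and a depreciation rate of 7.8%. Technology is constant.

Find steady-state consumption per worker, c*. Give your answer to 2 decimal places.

Steady state requires s·f(k) = (n + δ)·k, i.e. s·k^α = (n + δ)·k.
Rearranging, k^(1−α) = s / (n + δ).
k^0.63 = 0.33 / (0.024 + 0.078) = 0.33 / 0.102 = 3.2353
k* = 3.2353^(1/0.63) ≈ 6.4475
y* = (k*)^α = 6.4475^0.37 ≈ 1.9929
c* = (1 − s)·y* = (1 − 0.33) × 1.9929 ≈ 1.3352

c* ≈ 1.34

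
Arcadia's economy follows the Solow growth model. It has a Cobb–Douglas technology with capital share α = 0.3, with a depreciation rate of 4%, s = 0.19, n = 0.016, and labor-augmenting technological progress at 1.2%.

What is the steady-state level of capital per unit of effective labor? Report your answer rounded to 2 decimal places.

Steady state requires s·f(k) = (n + g + δ)·k, i.e. s·k^α = (n + g + δ)·k.
Dividing both sides by k: k^(1−α) = s / (n + g + δ).
k^0.7 = 0.19 / (0.016 + 0.012 + 0.040) = 0.19 / 0.068 = 2.7941
k* = 2.7941^(1/0.7) ≈ 4.3400

k* ≈ 4.34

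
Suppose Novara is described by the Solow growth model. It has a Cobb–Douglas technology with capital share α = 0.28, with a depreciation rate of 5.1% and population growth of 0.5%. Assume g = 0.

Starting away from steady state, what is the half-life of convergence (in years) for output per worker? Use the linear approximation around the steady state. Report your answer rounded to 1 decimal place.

Near the steady state the convergence rate is λ = (1 − α)(n + δ).
λ = (1 − 0.28) × 0.056 = 0.72 × 0.056 = 0.04032
Half-life = ln 2 / λ = 0.6931 / 0.04032 ≈ 17.19 years

about 17.2 years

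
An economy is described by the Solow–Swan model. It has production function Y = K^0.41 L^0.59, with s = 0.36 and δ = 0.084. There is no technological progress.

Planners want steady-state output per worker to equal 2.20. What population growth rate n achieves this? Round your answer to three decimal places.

n ≈ 0.032

At the steady state, Δk = 0, so s·k^α = (n + δ)·k.
Since y* = [s/(n + δ)]^(α/(1−α)), we have s/(n + δ) = (y*)^((1−α)/α) = 2.20^1.439 = 3.1099.
Therefore n + δ = s / 3.1099 = 0.36 / 3.1099 = 0.1158, so n = 0.1158 − 0.084 = 0.0318.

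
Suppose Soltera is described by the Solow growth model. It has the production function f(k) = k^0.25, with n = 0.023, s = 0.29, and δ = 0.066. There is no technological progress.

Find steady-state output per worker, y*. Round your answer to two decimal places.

y* = 1.48

In steady state, investment equals break-even investment: s·k^α = (n + δ)·k.
Dividing both sides by k: k^(1−α) = s / (n + δ).
k^0.75 = 0.29 / (0.023 + 0.066) = 0.29 / 0.089 = 3.2584
k* = 3.2584^(1/0.75) ≈ 4.8307
y* = (k*)^α = 4.8307^0.25 ≈ 1.4825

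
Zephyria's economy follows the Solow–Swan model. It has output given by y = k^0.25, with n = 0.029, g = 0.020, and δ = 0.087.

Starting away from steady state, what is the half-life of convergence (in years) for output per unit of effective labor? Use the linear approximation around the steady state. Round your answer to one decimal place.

Near the steady state the convergence rate is λ = (1 − α)(n + g + δ).
λ = (1 − 0.25) × 0.136 = 0.75 × 0.136 = 0.1020
Half-life = ln 2 / λ = 0.6931 / 0.1020 ≈ 6.80 years

half-life ≈ 6.8 years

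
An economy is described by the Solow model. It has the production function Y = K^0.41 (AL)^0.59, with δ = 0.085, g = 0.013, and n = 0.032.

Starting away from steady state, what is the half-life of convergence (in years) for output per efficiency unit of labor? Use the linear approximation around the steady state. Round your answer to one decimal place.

half-life ≈ 9.0 years

Near the steady state the convergence rate is λ = (1 − α)(n + g + δ).
λ = (1 − 0.41) × 0.130 = 0.59 × 0.130 = 0.0767
Half-life = ln 2 / λ = 0.6931 / 0.0767 ≈ 9.04 years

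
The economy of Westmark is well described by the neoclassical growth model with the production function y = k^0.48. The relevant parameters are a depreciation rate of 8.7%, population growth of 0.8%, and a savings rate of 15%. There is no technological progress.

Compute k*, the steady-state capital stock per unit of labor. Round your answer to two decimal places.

k* = 2.41

In steady state, investment equals break-even investment: s·k^α = (n + δ)·k.
Dividing both sides by k: k^(1−α) = s / (n + δ).
k^0.52 = 0.15 / (0.008 + 0.087) = 0.15 / 0.095 = 1.5789
k* = 1.5789^(1/0.52) ≈ 2.4069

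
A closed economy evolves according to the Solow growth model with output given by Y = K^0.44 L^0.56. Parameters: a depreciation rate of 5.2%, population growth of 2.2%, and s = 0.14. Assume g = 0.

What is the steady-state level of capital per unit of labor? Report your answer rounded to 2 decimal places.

Steady state requires s·f(k) = (n + δ)·k, i.e. s·k^α = (n + δ)·k.
Rearranging, k^(1−α) = s / (n + δ).
k^0.56 = 0.14 / (0.022 + 0.052) = 0.14 / 0.074 = 1.8919
k* = 1.8919^(1/0.56) ≈ 3.1222

k* = 3.12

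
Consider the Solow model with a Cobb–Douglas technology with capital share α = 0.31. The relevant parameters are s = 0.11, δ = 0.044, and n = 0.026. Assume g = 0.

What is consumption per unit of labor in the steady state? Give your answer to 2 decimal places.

c* = 1.09

At the steady state, Δk = 0, so s·k^α = (n + δ)·k.
Dividing both sides by k: k^(1−α) = s / (n + δ).
k^0.69 = 0.11 / (0.026 + 0.044) = 0.11 / 0.070 = 1.5714
k* = 1.5714^(1/0.69) ≈ 1.9252
y* = (k*)^α = 1.9252^0.31 ≈ 1.2251
c* = (1 − s)·y* = (1 − 0.11) × 1.2251 ≈ 1.0903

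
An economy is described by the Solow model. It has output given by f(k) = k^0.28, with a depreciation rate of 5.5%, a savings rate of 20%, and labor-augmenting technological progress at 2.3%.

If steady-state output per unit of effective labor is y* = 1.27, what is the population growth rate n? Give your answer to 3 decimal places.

Steady state requires s·f(k) = (n + g + δ)·k, i.e. s·k^α = (n + g + δ)·k.
Since y* = [s/(n + g + δ)]^(α/(1−α)), we have s/(n + g + δ) = (y*)^((1−α)/α) = 1.27^2.5714 = 1.8489.
Therefore n + g + δ = s / 1.8489 = 0.20 / 1.8489 = 0.1082, so n = 0.1082 − 0.078 = 0.0302.

n ≈ 0.030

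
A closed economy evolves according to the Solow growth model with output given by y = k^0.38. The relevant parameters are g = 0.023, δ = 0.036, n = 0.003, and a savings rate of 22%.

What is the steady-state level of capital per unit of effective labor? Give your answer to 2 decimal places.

k* = 7.71

In steady state, investment equals break-even investment: s·k^α = (n + g + δ)·k.
Rearranging, k^(1−α) = s / (n + g + δ).
k^0.62 = 0.22 / (0.003 + 0.023 + 0.036) = 0.22 / 0.062 = 3.5484
k* = 3.5484^(1/0.62) ≈ 7.7117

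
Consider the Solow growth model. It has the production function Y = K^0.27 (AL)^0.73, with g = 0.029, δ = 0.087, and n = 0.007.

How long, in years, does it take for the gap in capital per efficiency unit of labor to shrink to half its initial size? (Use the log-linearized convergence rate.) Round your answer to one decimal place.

about 7.7 years

Near the steady state the convergence rate is λ = (1 − α)(n + g + δ).
λ = (1 − 0.27) × 0.123 = 0.73 × 0.123 = 0.08979
Half-life = ln 2 / λ = 0.6931 / 0.08979 ≈ 7.72 years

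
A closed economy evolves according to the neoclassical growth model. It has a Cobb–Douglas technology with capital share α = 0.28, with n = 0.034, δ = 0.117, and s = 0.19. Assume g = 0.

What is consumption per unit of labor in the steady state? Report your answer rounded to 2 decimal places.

At the steady state, Δk = 0, so s·k^α = (n + δ)·k.
Dividing both sides by k: k^(1−α) = s / (n + δ).
k^0.72 = 0.19 / (0.034 + 0.117) = 0.19 / 0.151 = 1.2583
k* = 1.2583^(1/0.72) ≈ 1.3759
y* = (k*)^α = 1.3759^0.28 ≈ 1.0935
c* = (1 − s)·y* = (1 − 0.19) × 1.0935 ≈ 0.8857

c* ≈ 0.89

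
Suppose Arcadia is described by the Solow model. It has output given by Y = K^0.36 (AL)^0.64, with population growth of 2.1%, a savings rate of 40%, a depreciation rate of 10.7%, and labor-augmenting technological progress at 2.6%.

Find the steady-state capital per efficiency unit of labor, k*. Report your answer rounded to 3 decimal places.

At the steady state, Δk = 0, so s·k^α = (n + g + δ)·k.
Dividing both sides by k: k^(1−α) = s / (n + g + δ).
k^0.64 = 0.40 / (0.021 + 0.026 + 0.107) = 0.40 / 0.154 = 2.5974
k* = 2.5974^(1/0.64) ≈ 4.4434

k* ≈ 4.443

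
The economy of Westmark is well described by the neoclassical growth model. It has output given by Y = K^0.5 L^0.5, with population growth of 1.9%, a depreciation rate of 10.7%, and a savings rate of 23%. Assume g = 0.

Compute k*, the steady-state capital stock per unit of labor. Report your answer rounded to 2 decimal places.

Steady state requires s·f(k) = (n + δ)·k, i.e. s·k^α = (n + δ)·k.
Rearranging, k^(1−α) = s / (n + δ).
k^0.5 = 0.23 / (0.019 + 0.107) = 0.23 / 0.126 = 1.8254
k* = 1.8254^(1/0.5) ≈ 3.3321

k* = 3.33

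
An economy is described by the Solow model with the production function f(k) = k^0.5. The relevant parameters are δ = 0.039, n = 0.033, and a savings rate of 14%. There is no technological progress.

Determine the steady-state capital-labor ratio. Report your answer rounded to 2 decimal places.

k* = 3.78

At the steady state, Δk = 0, so s·k^α = (n + δ)·k.
Dividing both sides by k: k^(1−α) = s / (n + δ).
k^0.5 = 0.14 / (0.033 + 0.039) = 0.14 / 0.072 = 1.9444
k* = 1.9444^(1/0.5) ≈ 3.7807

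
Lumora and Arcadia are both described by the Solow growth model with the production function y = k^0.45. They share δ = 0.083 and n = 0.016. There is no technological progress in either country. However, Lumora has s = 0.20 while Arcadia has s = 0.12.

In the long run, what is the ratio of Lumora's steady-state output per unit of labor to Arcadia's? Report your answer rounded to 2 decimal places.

Steady-state y* = [s/(n + δ)]^(α/(1−α)), so the ratio is [ (s_L/(n + δ)_L) / (s_A/(n + δ)_A) ]^0.8182.
s_L/(n + δ)_L = 0.20/0.099 = 2.0202; s_A/(n + δ)_A = 0.12/0.099 = 1.2121.
Ratio = (2.0202/1.2121)^0.8182 = 1.6667^0.8182 ≈ 1.5189

ratio ≈ 1.52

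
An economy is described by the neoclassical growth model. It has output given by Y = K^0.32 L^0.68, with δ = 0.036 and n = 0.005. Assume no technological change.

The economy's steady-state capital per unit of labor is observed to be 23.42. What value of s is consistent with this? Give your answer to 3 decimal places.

At the steady state, Δk = 0, so s·k^α = (n + δ)·k.
So s / (n + δ) = (k*)^(1−α) = 23.42^0.68 = 8.5373.
Therefore s = 8.5373 × (n + δ) = 8.5373 × 0.041 = 0.3500.

s ≈ 0.350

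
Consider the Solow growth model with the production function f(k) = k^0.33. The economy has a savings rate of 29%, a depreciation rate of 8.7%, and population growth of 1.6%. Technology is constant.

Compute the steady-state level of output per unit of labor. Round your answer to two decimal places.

y* ≈ 1.67

Steady state requires s·f(k) = (n + δ)·k, i.e. s·k^α = (n + δ)·k.
Dividing both sides by k: k^(1−α) = s / (n + δ).
k^0.67 = 0.29 / (0.016 + 0.087) = 0.29 / 0.103 = 2.8155
k* = 2.8155^(1/0.67) ≈ 4.6879
y* = (k*)^α = 4.6879^0.33 ≈ 1.6650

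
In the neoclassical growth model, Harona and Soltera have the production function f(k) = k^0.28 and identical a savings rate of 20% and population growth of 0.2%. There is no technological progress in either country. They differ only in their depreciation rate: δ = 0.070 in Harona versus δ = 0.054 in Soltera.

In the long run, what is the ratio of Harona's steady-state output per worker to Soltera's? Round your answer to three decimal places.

ratio ≈ 0.907

Steady-state y* = [s/(n + δ)]^(α/(1−α)), so the ratio is [ (s_H/(n + δ)_H) / (s_S/(n + δ)_S) ]^0.3889.
s_H/(n + δ)_H = 0.20/0.072 = 2.7778; s_S/(n + δ)_S = 0.20/0.056 = 3.5714.
Ratio = (2.7778/3.5714)^0.3889 = 0.7778^0.3889 ≈ 0.9069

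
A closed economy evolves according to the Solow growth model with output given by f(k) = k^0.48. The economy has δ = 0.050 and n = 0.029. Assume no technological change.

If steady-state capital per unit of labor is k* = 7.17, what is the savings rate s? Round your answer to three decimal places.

s ≈ 0.220

In steady state, investment equals break-even investment: s·k^α = (n + δ)·k.
So s / (n + δ) = (k*)^(1−α) = 7.17^0.52 = 2.7853.
Therefore s = 2.7853 × (n + δ) = 2.7853 × 0.079 = 0.2200.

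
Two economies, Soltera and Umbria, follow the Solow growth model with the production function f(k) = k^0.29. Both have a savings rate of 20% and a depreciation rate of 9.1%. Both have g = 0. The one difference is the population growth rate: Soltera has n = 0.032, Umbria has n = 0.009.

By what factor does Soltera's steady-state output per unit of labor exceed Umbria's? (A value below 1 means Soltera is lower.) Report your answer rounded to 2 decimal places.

Steady-state y* = [s/(n + δ)]^(α/(1−α)), so the ratio is [ (s_S/(n + δ)_S) / (s_U/(n + δ)_U) ]^0.4085.
s_S/(n + δ)_S = 0.20/0.123 = 1.6260; s_U/(n + δ)_U = 0.20/0.100 = 2.0000.
Ratio = (1.6260/2.0000)^0.4085 = 0.8130^0.4085 ≈ 0.9189

ratio ≈ 0.92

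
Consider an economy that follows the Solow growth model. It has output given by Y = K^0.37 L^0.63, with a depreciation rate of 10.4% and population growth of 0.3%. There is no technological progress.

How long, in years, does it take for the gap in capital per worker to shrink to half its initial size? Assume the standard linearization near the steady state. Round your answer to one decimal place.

Near the steady state the convergence rate is λ = (1 − α)(n + δ).
λ = (1 − 0.37) × 0.107 = 0.63 × 0.107 = 0.06741
Half-life = ln 2 / λ = 0.6931 / 0.06741 ≈ 10.28 years

about 10.3 years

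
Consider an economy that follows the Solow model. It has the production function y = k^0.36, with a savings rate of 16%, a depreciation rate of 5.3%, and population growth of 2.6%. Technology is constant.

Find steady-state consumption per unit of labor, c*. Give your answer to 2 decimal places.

In steady state, investment equals break-even investment: s·k^α = (n + δ)·k.
Dividing both sides by k: k^(1−α) = s / (n + δ).
k^0.64 = 0.16 / (0.026 + 0.053) = 0.16 / 0.079 = 2.0253
k* = 2.0253^(1/0.64) ≈ 3.0122
y* = (k*)^α = 3.0122^0.36 ≈ 1.4873
c* = (1 − s)·y* = (1 − 0.16) × 1.4873 ≈ 1.2493

c* ≈ 1.25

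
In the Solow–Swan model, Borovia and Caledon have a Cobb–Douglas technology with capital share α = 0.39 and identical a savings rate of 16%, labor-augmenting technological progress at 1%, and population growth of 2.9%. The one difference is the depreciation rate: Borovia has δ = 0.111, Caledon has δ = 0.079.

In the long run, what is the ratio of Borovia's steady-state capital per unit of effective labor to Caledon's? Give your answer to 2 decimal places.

ratio ≈ 0.67

Steady-state k* = [s/(n + g + δ)]^(1/(1−α)), so the ratio is [ (s_B/(n + g + δ)_B) / (s_C/(n + g + δ)_C) ]^1.6393.
s_B/(n + g + δ)_B = 0.16/0.150 = 1.0667; s_C/(n + g + δ)_C = 0.16/0.118 = 1.3559.
Ratio = (1.0667/1.3559)^1.6393 = 0.7867^1.6393 ≈ 0.6748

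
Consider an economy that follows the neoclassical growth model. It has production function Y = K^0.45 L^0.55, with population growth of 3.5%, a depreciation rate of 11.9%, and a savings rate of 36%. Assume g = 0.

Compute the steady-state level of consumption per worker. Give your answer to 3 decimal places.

c* ≈ 1.282

In steady state, investment equals break-even investment: s·k^α = (n + δ)·k.
Rearranging, k^(1−α) = s / (n + δ).
k^0.55 = 0.36 / (0.035 + 0.119) = 0.36 / 0.154 = 2.3377
k* = 2.3377^(1/0.55) ≈ 4.6830
y* = (k*)^α = 4.6830^0.45 ≈ 2.0033
c* = (1 − s)·y* = (1 − 0.36) × 2.0033 ≈ 1.2821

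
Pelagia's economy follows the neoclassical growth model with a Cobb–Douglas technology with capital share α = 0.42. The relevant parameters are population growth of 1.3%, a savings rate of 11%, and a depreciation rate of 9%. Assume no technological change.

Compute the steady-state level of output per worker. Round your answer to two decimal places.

Steady state requires s·f(k) = (n + δ)·k, i.e. s·k^α = (n + δ)·k.
Dividing both sides by k: k^(1−α) = s / (n + δ).
k^0.58 = 0.11 / (0.013 + 0.090) = 0.11 / 0.103 = 1.0680
k* = 1.0680^(1/0.58) ≈ 1.1201
y* = (k*)^α = 1.1201^0.42 ≈ 1.0488

y* = 1.05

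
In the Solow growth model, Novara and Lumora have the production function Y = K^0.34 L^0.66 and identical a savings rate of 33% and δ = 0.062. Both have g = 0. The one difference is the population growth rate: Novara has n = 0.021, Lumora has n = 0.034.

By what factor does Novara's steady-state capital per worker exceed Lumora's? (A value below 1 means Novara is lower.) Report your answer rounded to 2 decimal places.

Steady-state k* = [s/(n + δ)]^(1/(1−α)), so the ratio is [ (s_N/(n + δ)_N) / (s_L/(n + δ)_L) ]^1.5152.
s_N/(n + δ)_N = 0.33/0.083 = 3.9759; s_L/(n + δ)_L = 0.33/0.096 = 3.4375.
Ratio = (3.9759/3.4375)^1.5152 = 1.1566^1.5152 ≈ 1.2466

k*_N / k*_L ≈ 1.25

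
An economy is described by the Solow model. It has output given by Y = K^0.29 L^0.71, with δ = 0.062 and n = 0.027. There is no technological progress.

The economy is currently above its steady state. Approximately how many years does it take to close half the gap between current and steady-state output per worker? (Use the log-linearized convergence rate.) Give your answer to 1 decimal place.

t_½ ≈ 11.0 years

Near the steady state the convergence rate is λ = (1 − α)(n + δ).
λ = (1 − 0.29) × 0.089 = 0.71 × 0.089 = 0.06319
Half-life = ln 2 / λ = 0.6931 / 0.06319 ≈ 10.97 years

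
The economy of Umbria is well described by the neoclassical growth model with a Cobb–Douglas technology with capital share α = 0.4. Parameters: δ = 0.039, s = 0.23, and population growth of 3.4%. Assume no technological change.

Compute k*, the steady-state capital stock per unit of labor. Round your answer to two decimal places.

Steady state requires s·f(k) = (n + δ)·k, i.e. s·k^α = (n + δ)·k.
Rearranging, k^(1−α) = s / (n + δ).
k^0.6 = 0.23 / (0.034 + 0.039) = 0.23 / 0.073 = 3.1507
k* = 3.1507^(1/0.6) ≈ 6.7714

k* = 6.77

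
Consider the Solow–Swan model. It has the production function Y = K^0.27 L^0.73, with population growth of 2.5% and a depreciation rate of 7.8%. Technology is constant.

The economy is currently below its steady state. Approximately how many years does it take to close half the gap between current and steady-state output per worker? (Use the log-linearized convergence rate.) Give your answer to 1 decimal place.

about 9.2 years

Near the steady state the convergence rate is λ = (1 − α)(n + δ).
λ = (1 − 0.27) × 0.103 = 0.73 × 0.103 = 0.07519
Half-life = ln 2 / λ = 0.6931 / 0.07519 ≈ 9.22 years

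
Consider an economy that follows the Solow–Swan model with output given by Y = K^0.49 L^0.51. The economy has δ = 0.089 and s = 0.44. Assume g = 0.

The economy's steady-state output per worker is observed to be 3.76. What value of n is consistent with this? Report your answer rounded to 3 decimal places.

n ≈ 0.022

In steady state, investment equals break-even investment: s·k^α = (n + δ)·k.
Since y* = [s/(n + δ)]^(α/(1−α)), we have s/(n + δ) = (y*)^((1−α)/α) = 3.76^1.0408 = 3.9688.
Therefore n + δ = s / 3.9688 = 0.44 / 3.9688 = 0.1109, so n = 0.1109 − 0.089 = 0.0219.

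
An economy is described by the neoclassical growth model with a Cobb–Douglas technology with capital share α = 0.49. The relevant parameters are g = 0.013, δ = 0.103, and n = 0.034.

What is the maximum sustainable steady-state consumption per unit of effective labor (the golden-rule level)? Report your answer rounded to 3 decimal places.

At the golden rule, f'(k) = n + g + δ, so α·k^(α−1) = n + g + δ and k_gold = (α/(n + g + δ))^(1/(1−α)).
k_gold = (0.49/0.150)^(1/0.51) = 3.2667^1.9608 ≈ 10.1874
c_gold = f(k_gold) − (n + g + δ)·k_gold = 3.1185 − 0.150×10.1874 ≈ 1.5904

c_gold ≈ 1.590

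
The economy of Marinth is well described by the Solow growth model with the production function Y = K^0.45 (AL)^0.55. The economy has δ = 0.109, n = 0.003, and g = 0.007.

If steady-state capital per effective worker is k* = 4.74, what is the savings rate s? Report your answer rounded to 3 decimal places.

s ≈ 0.280

In steady state, investment equals break-even investment: s·k^α = (n + g + δ)·k.
So s / (n + g + δ) = (k*)^(1−α) = 4.74^0.55 = 2.3533.
Therefore s = 2.3533 × (n + g + δ) = 2.3533 × 0.119 = 0.2800.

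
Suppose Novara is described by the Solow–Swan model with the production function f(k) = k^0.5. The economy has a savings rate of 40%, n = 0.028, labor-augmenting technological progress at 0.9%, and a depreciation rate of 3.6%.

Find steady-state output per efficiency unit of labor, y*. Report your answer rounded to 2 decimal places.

At the steady state, Δk = 0, so s·k^α = (n + g + δ)·k.
Dividing both sides by k: k^(1−α) = s / (n + g + δ).
k^0.5 = 0.40 / (0.028 + 0.009 + 0.036) = 0.40 / 0.073 = 5.4795
k* = 5.4795^(1/0.5) ≈ 30.0249
y* = (k*)^α = 30.0249^0.5 ≈ 5.4795

y* = 5.48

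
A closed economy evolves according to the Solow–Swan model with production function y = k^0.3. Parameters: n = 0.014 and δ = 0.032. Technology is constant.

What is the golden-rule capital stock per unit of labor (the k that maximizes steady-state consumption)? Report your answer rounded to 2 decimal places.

The golden rule sets f'(k) = n + δ, i.e. α·k^(α−1) = n + δ.
So k^(1−α) = α / (n + δ) = 0.3 / 0.046 = 6.5217.
k_gold = 6.5217^(1/0.7) ≈ 14.5671

k_gold ≈ 14.57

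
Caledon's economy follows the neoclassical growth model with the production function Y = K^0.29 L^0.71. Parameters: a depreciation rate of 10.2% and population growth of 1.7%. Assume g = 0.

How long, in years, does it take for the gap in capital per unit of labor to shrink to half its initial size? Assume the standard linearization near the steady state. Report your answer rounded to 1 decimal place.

Near the steady state the convergence rate is λ = (1 − α)(n + δ).
λ = (1 − 0.29) × 0.119 = 0.71 × 0.119 = 0.08449
Half-life = ln 2 / λ = 0.6931 / 0.08449 ≈ 8.20 years

t_½ ≈ 8.2 years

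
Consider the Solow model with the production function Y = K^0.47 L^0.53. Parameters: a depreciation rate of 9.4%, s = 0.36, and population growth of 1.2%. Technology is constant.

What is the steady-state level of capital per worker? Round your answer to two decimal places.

At the steady state, Δk = 0, so s·k^α = (n + δ)·k.
Rearranging, k^(1−α) = s / (n + δ).
k^0.53 = 0.36 / (0.012 + 0.094) = 0.36 / 0.106 = 3.3962
k* = 3.3962^(1/0.53) ≈ 10.0432

k* ≈ 10.04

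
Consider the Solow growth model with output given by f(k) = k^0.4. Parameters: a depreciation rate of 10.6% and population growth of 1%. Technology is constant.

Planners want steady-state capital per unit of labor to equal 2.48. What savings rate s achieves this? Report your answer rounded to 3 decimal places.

s ≈ 0.200

Steady state requires s·f(k) = (n + δ)·k, i.e. s·k^α = (n + δ)·k.
So s / (n + δ) = (k*)^(1−α) = 2.48^0.6 = 1.7245.
Therefore s = 1.7245 × (n + δ) = 1.7245 × 0.116 = 0.2000.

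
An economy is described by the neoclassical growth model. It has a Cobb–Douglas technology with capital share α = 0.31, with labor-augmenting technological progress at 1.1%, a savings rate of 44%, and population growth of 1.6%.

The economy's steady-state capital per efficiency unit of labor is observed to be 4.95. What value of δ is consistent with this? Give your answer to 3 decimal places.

δ ≈ 0.119

At the steady state, Δk = 0, so s·k^α = (n + g + δ)·k.
So s / (n + g + δ) = (k*)^(1−α) = 4.95^0.69 = 3.0149.
Therefore n + g + δ = s / 3.0149 = 0.44 / 3.0149 = 0.1459, so δ = 0.1459 − 0.027 = 0.1189.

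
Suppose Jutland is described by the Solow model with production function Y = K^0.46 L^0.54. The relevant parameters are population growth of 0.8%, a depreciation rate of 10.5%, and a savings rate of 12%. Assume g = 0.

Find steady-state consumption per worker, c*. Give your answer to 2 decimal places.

Steady state requires s·f(k) = (n + δ)·k, i.e. s·k^α = (n + δ)·k.
Dividing both sides by k: k^(1−α) = s / (n + δ).
k^0.54 = 0.12 / (0.008 + 0.105) = 0.12 / 0.113 = 1.0619
k* = 1.0619^(1/0.54) ≈ 1.1176
y* = (k*)^α = 1.1176^0.46 ≈ 1.0525
c* = (1 − s)·y* = (1 − 0.12) × 1.0525 ≈ 0.9262

c* = 0.93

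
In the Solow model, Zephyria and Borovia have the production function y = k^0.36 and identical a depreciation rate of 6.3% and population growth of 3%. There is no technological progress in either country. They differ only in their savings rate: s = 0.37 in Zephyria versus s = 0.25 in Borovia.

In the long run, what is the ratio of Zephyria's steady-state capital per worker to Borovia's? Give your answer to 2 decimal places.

k*_Z / k*_B ≈ 1.85

Steady-state k* = [s/(n + δ)]^(1/(1−α)), so the ratio is [ (s_Z/(n + δ)_Z) / (s_B/(n + δ)_B) ]^1.5625.
s_Z/(n + δ)_Z = 0.37/0.093 = 3.9785; s_B/(n + δ)_B = 0.25/0.093 = 2.6882.
Ratio = (3.9785/2.6882)^1.5625 = 1.4800^1.5625 ≈ 1.8452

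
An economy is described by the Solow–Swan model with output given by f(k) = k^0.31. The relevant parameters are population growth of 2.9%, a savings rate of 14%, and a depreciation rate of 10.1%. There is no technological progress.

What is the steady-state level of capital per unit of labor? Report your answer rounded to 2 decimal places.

Steady state requires s·f(k) = (n + δ)·k, i.e. s·k^α = (n + δ)·k.
Rearranging, k^(1−α) = s / (n + δ).
k^0.69 = 0.14 / (0.029 + 0.101) = 0.14 / 0.130 = 1.0769
k* = 1.0769^(1/0.69) ≈ 1.1133

k* = 1.11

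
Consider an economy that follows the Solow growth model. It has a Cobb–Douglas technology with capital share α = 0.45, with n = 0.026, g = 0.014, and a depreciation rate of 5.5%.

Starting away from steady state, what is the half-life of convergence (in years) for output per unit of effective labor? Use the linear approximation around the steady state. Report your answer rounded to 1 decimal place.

Near the steady state the convergence rate is λ = (1 − α)(n + g + δ).
λ = (1 − 0.45) × 0.095 = 0.55 × 0.095 = 0.05225
Half-life = ln 2 / λ = 0.6931 / 0.05225 ≈ 13.27 years

half-life ≈ 13.3 years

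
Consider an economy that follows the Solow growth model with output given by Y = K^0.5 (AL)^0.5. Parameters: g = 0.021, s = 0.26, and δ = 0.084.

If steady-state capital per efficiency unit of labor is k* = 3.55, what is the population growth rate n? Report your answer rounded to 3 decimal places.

n ≈ 0.033

In steady state, investment equals break-even investment: s·k^α = (n + g + δ)·k.
So s / (n + g + δ) = (k*)^(1−α) = 3.55^0.5 = 1.8841.
Therefore n + g + δ = s / 1.8841 = 0.26 / 1.8841 = 0.1380, so n = 0.1380 − 0.105 = 0.0330.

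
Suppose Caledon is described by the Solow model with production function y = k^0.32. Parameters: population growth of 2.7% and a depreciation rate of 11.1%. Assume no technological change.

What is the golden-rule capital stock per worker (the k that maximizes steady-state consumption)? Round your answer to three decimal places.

k_gold ≈ 3.445

The golden rule sets f'(k) = n + δ, i.e. α·k^(α−1) = n + δ.
So k^(1−α) = α / (n + δ) = 0.32 / 0.138 = 2.3188.
k_gold = 2.3188^(1/0.68) ≈ 3.4447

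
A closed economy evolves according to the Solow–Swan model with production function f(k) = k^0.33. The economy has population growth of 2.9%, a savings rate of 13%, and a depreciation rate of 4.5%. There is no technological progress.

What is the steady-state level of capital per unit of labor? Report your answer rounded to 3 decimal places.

In steady state, investment equals break-even investment: s·k^α = (n + δ)·k.
Rearranging, k^(1−α) = s / (n + δ).
k^0.67 = 0.13 / (0.029 + 0.045) = 0.13 / 0.074 = 1.7568
k* = 1.7568^(1/0.67) ≈ 2.3188

k* = 2.319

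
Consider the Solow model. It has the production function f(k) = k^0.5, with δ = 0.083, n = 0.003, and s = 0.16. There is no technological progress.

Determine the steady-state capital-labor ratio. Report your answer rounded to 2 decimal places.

k* ≈ 3.46

In steady state, investment equals break-even investment: s·k^α = (n + δ)·k.
Rearranging, k^(1−α) = s / (n + δ).
k^0.5 = 0.16 / (0.003 + 0.083) = 0.16 / 0.086 = 1.8605
k* = 1.8605^(1/0.5) ≈ 3.4615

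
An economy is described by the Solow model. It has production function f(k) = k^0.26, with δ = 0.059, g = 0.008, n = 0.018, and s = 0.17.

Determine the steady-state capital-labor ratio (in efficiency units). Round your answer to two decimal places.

In steady state, investment equals break-even investment: s·k^α = (n + g + δ)·k.
Dividing both sides by k: k^(1−α) = s / (n + g + δ).
k^0.74 = 0.17 / (0.018 + 0.008 + 0.059) = 0.17 / 0.085 = 2.0000
k* = 2.0000^(1/0.74) ≈ 2.5515

k* ≈ 2.55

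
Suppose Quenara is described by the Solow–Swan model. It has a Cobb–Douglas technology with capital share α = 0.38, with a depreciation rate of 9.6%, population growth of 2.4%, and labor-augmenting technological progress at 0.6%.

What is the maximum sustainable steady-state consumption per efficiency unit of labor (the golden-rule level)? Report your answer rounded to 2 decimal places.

At the golden rule, f'(k) = n + g + δ, so α·k^(α−1) = n + g + δ and k_gold = (α/(n + g + δ))^(1/(1−α)).
k_gold = (0.38/0.126)^(1/0.62) = 3.0159^1.6129 ≈ 5.9327
c_gold = f(k_gold) − (n + g + δ)·k_gold = 1.9671 − 0.126×5.9327 ≈ 1.2196

c_gold ≈ 1.22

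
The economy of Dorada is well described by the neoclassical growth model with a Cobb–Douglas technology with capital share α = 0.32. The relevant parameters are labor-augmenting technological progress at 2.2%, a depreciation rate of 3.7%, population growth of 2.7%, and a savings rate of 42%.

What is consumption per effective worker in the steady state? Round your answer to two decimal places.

c* ≈ 1.22

At the steady state, Δk = 0, so s·k^α = (n + g + δ)·k.
Rearranging, k^(1−α) = s / (n + g + δ).
k^0.68 = 0.42 / (0.027 + 0.022 + 0.037) = 0.42 / 0.086 = 4.8837
k* = 4.8837^(1/0.68) ≈ 10.3007
y* = (k*)^α = 10.3007^0.32 ≈ 2.1092
c* = (1 − s)·y* = (1 − 0.42) × 2.1092 ≈ 1.2233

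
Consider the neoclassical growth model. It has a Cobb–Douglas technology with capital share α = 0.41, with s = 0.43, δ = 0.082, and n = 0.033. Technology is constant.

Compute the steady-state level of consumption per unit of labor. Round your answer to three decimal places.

c* ≈ 1.425

Steady state requires s·f(k) = (n + δ)·k, i.e. s·k^α = (n + δ)·k.
Rearranging, k^(1−α) = s / (n + δ).
k^0.59 = 0.43 / (0.033 + 0.082) = 0.43 / 0.115 = 3.7391
k* = 3.7391^(1/0.59) ≈ 9.3496
y* = (k*)^α = 9.3496^0.41 ≈ 2.5005
c* = (1 − s)·y* = (1 − 0.43) × 2.5005 ≈ 1.4253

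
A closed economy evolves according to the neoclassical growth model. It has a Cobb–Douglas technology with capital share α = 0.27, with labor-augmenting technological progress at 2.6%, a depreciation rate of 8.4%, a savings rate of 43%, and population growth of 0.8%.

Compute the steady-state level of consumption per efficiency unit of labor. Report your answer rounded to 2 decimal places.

c* = 0.92

In steady state, investment equals break-even investment: s·k^α = (n + g + δ)·k.
Dividing both sides by k: k^(1−α) = s / (n + g + δ).
k^0.73 = 0.43 / (0.008 + 0.026 + 0.084) = 0.43 / 0.118 = 3.6441
k* = 3.6441^(1/0.73) ≈ 5.8790
y* = (k*)^α = 5.8790^0.27 ≈ 1.6133
c* = (1 − s)·y* = (1 − 0.43) × 1.6133 ≈ 0.9196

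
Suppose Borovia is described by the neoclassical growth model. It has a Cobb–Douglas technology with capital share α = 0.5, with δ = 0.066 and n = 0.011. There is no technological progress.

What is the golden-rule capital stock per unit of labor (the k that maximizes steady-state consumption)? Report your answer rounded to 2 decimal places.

The golden rule sets f'(k) = n + δ, i.e. α·k^(α−1) = n + δ.
So k^(1−α) = α / (n + δ) = 0.5 / 0.077 = 6.4935.
k_gold = 6.4935^(1/0.5) ≈ 42.1655

k_gold ≈ 42.17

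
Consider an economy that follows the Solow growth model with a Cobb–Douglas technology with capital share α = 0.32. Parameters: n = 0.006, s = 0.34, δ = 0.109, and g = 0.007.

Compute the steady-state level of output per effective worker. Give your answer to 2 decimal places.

y* ≈ 1.62

In steady state, investment equals break-even investment: s·k^α = (n + g + δ)·k.
Rearranging, k^(1−α) = s / (n + g + δ).
k^0.68 = 0.34 / (0.006 + 0.007 + 0.109) = 0.34 / 0.122 = 2.7869
k* = 2.7869^(1/0.68) ≈ 4.5143
y* = (k*)^α = 4.5143^0.32 ≈ 1.6198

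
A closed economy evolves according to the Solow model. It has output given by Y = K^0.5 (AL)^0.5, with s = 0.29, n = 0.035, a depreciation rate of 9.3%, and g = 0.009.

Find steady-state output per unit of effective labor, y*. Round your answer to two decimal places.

At the steady state, Δk = 0, so s·k^α = (n + g + δ)·k.
Rearranging, k^(1−α) = s / (n + g + δ).
k^0.5 = 0.29 / (0.035 + 0.009 + 0.093) = 0.29 / 0.137 = 2.1168
k* = 2.1168^(1/0.5) ≈ 4.4808
y* = (k*)^α = 4.4808^0.5 ≈ 2.1168

y* ≈ 2.12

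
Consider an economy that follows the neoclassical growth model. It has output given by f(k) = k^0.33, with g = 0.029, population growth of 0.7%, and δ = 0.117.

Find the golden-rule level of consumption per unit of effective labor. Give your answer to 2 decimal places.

At the golden rule, f'(k) = n + g + δ, so α·k^(α−1) = n + g + δ and k_gold = (α/(n + g + δ))^(1/(1−α)).
k_gold = (0.33/0.153)^(1/0.67) = 2.1569^1.4925 ≈ 3.1495
c_gold = f(k_gold) − (n + g + δ)·k_gold = 1.4602 − 0.153×3.1495 ≈ 0.9783

c_gold ≈ 0.98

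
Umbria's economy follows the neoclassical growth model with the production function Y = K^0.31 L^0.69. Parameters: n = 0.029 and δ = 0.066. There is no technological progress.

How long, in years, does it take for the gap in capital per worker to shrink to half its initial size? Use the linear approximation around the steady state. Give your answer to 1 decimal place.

half-life ≈ 10.6 years

Near the steady state the convergence rate is λ = (1 − α)(n + δ).
λ = (1 − 0.31) × 0.095 = 0.69 × 0.095 = 0.06555
Half-life = ln 2 / λ = 0.6931 / 0.06555 ≈ 10.57 years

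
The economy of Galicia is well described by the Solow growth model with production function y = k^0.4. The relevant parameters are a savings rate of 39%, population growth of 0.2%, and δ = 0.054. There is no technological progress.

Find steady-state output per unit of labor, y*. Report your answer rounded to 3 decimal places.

In steady state, investment equals break-even investment: s·k^α = (n + δ)·k.
Rearranging, k^(1−α) = s / (n + δ).
k^0.6 = 0.39 / (0.002 + 0.054) = 0.39 / 0.056 = 6.9643
k* = 6.9643^(1/0.6) ≈ 25.3978
y* = (k*)^α = 25.3978^0.4 ≈ 3.6469

y* = 3.647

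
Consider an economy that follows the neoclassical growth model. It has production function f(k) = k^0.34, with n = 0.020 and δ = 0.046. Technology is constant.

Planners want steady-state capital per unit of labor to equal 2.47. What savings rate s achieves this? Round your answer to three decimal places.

At the steady state, Δk = 0, so s·k^α = (n + δ)·k.
So s / (n + δ) = (k*)^(1−α) = 2.47^0.66 = 1.8163.
Therefore s = 1.8163 × (n + δ) = 1.8163 × 0.066 = 0.1199.

s ≈ 0.120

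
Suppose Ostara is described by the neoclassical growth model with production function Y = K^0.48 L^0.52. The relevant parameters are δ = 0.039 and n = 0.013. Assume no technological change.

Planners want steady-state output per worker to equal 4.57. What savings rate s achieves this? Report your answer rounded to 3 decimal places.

Steady state requires s·f(k) = (n + δ)·k, i.e. s·k^α = (n + δ)·k.
Since y* = [s/(n + δ)]^(α/(1−α)), we have s/(n + δ) = (y*)^((1−α)/α) = 4.57^1.0833 = 5.1867.
Therefore s = 5.1867 × (n + δ) = 5.1867 × 0.052 = 0.2697.

s ≈ 0.270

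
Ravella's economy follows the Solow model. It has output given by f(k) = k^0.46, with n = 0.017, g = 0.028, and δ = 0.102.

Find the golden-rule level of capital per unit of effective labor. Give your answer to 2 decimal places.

The golden rule sets f'(k) = n + g + δ, i.e. α·k^(α−1) = n + g + δ.
So k^(1−α) = α / (n + g + δ) = 0.46 / 0.147 = 3.1293.
k_gold = 3.1293^(1/0.54) ≈ 8.2698

k_gold ≈ 8.27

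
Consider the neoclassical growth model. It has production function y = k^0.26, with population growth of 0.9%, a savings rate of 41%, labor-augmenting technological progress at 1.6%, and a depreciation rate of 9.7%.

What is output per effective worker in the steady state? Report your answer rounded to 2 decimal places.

In steady state, investment equals break-even investment: s·k^α = (n + g + δ)·k.
Dividing both sides by k: k^(1−α) = s / (n + g + δ).
k^0.74 = 0.41 / (0.009 + 0.016 + 0.097) = 0.41 / 0.122 = 3.3607
k* = 3.3607^(1/0.74) ≈ 5.1451
y* = (k*)^α = 5.1451^0.26 ≈ 1.5310

y* = 1.53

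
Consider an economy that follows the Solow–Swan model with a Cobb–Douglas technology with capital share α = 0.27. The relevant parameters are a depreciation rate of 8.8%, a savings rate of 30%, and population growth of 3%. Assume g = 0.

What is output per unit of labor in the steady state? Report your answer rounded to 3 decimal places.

y* ≈ 1.412

In steady state, investment equals break-even investment: s·k^α = (n + δ)·k.
Rearranging, k^(1−α) = s / (n + δ).
k^0.73 = 0.30 / (0.030 + 0.088) = 0.30 / 0.118 = 2.5424
k* = 2.5424^(1/0.73) ≈ 3.5903
y* = (k*)^α = 3.5903^0.27 ≈ 1.4122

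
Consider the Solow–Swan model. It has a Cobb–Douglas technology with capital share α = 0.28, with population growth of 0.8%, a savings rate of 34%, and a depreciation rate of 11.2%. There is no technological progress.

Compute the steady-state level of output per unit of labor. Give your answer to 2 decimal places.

y* = 1.50

Steady state requires s·f(k) = (n + δ)·k, i.e. s·k^α = (n + δ)·k.
Rearranging, k^(1−α) = s / (n + δ).
k^0.72 = 0.34 / (0.008 + 0.112) = 0.34 / 0.120 = 2.8333
k* = 2.8333^(1/0.72) ≈ 4.2480
y* = (k*)^α = 4.2480^0.28 ≈ 1.4993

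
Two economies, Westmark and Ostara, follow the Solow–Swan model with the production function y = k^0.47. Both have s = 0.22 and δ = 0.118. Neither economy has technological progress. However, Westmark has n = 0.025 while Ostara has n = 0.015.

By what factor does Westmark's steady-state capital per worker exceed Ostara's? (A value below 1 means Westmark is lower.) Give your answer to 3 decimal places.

ratio ≈ 0.872

Steady-state k* = [s/(n + δ)]^(1/(1−α)), so the ratio is [ (s_W/(n + δ)_W) / (s_O/(n + δ)_O) ]^1.8868.
s_W/(n + δ)_W = 0.22/0.143 = 1.5385; s_O/(n + δ)_O = 0.22/0.133 = 1.6541.
Ratio = (1.5385/1.6541)^1.8868 = 0.9301^1.8868 ≈ 0.8722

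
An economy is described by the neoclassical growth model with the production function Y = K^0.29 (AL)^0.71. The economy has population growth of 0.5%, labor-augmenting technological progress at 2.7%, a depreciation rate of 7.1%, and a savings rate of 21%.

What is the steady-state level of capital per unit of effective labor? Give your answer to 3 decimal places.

In steady state, investment equals break-even investment: s·k^α = (n + g + δ)·k.
Dividing both sides by k: k^(1−α) = s / (n + g + δ).
k^0.71 = 0.21 / (0.005 + 0.027 + 0.071) = 0.21 / 0.103 = 2.0388
k* = 2.0388^(1/0.71) ≈ 2.7273

k* ≈ 2.727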